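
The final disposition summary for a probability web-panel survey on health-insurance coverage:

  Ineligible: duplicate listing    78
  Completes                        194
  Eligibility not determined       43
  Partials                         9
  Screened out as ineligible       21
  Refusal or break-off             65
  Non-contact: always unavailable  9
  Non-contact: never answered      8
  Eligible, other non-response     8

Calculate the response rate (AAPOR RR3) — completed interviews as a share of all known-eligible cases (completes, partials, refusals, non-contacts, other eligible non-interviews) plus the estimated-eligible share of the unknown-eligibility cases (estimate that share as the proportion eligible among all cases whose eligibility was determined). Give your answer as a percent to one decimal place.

59.7%

Non-contacts = 8 + 9 = 17
Screened out, ineligible = 21 + 78 = 99
Numerator → 194
Known eligible → 194 + 9 + 65 + 17 + 8 = 293
e = 293 / (293 + 99) = 293 / 392 = 0.7474
Estimated eligible among unknowns → 0.7474 × 43 = 32.14
Base → 293 + 32.14 = 325.14
RR3 = 194 / 325.14 = 0.5967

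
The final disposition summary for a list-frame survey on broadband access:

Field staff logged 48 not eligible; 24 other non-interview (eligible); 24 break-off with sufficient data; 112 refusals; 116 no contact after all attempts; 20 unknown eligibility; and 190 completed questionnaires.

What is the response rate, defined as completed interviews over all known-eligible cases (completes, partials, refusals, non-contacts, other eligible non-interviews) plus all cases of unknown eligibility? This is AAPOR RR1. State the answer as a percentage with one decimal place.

39.1%

Numerator → 190
Denominator → 190 + 24 + 112 + 116 + 24 + 20 = 486
RR1 = 190 / 486 = 0.3909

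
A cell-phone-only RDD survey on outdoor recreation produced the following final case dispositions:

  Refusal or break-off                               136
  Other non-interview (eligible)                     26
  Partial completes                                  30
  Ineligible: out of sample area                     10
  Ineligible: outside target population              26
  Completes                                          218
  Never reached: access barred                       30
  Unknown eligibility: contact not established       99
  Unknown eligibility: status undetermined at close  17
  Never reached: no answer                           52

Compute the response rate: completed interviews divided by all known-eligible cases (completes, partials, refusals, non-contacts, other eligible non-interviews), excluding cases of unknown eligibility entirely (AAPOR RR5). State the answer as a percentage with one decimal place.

44.3%

Non-contacts = 52 + 30 = 82
Unknown eligibility = 99 + 17 = 116
Screened out, ineligible = 26 + 10 = 36
Num = 218
Base = 218 + 30 + 136 + 82 + 26 = 492
RR5 = 218 / 492 = 0.4431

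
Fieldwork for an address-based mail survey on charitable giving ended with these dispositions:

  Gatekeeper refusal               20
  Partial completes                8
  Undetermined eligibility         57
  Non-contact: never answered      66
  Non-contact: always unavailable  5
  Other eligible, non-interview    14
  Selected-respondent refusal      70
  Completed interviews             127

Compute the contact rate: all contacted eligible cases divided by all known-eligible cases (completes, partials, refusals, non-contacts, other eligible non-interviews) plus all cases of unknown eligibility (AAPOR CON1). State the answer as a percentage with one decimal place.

65.1%

Refusals = 20 + 70 = 90
No contact after all attempts = 66 + 5 = 71
Num → 127 + 8 + 90 + 14 = 239
Denom → 127 + 8 + 90 + 71 + 14 + 57 = 367
CON1 = 239 / 367 = 0.6512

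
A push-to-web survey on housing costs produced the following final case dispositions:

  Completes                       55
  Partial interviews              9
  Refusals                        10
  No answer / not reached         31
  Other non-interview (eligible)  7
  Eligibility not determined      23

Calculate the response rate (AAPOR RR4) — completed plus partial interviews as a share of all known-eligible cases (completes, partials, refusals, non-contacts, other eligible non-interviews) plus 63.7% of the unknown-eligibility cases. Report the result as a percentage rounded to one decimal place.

Numerator = 55 + 9 = 64
Determined eligible = 55 + 9 + 10 + 31 + 7 = 112
Estimated eligible among unknowns = 0.6370 × 23 = 14.65
Base = 112 + 14.65 = 126.65
RR4 = 64 / 126.65 = 0.5053

50.5%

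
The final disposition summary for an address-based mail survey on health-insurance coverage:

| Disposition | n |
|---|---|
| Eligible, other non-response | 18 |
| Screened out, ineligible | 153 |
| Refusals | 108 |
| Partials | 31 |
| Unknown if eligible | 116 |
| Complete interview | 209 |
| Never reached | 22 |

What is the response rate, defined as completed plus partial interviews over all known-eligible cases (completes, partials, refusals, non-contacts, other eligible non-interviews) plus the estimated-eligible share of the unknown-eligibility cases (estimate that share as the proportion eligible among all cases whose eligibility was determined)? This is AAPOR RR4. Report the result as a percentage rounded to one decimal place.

Num: 209 + 31 = 240
Determined eligible: 209 + 31 + 108 + 22 + 18 = 388
e = 388 / (388 + 153) = 388 / 541 = 0.7172
Estimated eligible among unknowns: 0.7172 × 116 = 83.20
Denom: 388 + 83.20 = 471.20
RR4 = 240 / 471.20 = 0.5093

50.9%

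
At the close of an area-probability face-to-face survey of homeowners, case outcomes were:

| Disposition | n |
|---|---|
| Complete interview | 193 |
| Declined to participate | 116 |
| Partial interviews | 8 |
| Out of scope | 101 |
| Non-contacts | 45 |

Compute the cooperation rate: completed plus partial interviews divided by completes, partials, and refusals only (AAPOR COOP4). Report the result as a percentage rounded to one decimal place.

Num: 193 + 8 = 201
Base: 193 + 8 + 116 = 317
COOP4 = 201 / 317 = 0.6341

63.4%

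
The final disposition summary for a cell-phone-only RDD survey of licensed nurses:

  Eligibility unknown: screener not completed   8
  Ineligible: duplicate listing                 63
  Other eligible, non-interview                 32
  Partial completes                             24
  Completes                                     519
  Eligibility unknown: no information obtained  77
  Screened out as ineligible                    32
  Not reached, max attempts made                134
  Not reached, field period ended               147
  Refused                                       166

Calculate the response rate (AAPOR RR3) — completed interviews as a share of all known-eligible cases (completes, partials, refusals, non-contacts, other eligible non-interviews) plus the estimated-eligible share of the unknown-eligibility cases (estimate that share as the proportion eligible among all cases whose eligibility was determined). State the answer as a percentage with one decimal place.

47.2%

Never reached = 147 + 134 = 281
Undetermined eligibility = 8 + 77 = 85
Out of scope = 32 + 63 = 95
Numerator = 519
Eligible (known) = 519 + 24 + 166 + 281 + 32 = 1022
e = 1022 / (1022 + 95) = 1022 / 1117 = 0.9150
e × U = 0.9150 × 85 = 77.78
Denom = 1022 + 77.78 = 1099.78
RR3 = 519 / 1099.78 = 0.4719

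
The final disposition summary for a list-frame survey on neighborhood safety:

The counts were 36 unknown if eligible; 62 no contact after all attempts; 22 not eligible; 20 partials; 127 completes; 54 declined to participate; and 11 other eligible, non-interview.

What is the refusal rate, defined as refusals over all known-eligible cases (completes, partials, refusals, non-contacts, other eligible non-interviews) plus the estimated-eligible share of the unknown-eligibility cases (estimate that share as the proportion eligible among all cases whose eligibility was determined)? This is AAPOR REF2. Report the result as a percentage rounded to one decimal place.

Numerator = 54
Determined eligible = 127 + 20 + 54 + 62 + 11 = 274
e = 274 / (274 + 22) = 274 / 296 = 0.9257
Eligible share of unknowns = 0.9257 × 36 = 33.33
Base = 274 + 33.33 = 307.33
REF2 = 54 / 307.33 = 0.1757

17.6%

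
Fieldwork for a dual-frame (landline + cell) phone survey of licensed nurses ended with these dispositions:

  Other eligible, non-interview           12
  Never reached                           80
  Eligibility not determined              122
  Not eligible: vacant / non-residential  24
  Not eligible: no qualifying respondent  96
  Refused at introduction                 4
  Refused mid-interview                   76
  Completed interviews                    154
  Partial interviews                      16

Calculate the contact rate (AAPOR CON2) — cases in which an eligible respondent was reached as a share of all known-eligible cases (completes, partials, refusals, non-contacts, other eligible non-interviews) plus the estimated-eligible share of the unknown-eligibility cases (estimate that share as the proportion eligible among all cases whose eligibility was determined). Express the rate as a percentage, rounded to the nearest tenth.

Refusals = 4 + 76 = 80
Not eligible = 96 + 24 = 120
Numerator → 154 + 16 + 80 + 12 = 262
Known eligible → 154 + 16 + 80 + 80 + 12 = 342
e = 342 / (342 + 120) = 342 / 462 = 0.7403
e × U → 0.7403 × 122 = 90.32
Denominator → 342 + 90.32 = 432.32
CON2 = 262 / 432.32 = 0.6060

60.6%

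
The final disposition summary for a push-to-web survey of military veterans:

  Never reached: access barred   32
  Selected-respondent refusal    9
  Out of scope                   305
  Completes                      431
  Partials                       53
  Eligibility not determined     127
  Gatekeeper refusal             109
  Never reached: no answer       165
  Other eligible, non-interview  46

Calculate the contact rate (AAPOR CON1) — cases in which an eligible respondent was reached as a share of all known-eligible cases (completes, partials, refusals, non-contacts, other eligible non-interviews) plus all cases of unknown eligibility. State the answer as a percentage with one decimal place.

Refusals = 109 + 9 = 118
Non-contacts = 165 + 32 = 197
Top = 431 + 53 + 118 + 46 = 648
Denominator = 431 + 53 + 118 + 197 + 46 + 127 = 972
CON1 = 648 / 972 = 0.6667

66.7%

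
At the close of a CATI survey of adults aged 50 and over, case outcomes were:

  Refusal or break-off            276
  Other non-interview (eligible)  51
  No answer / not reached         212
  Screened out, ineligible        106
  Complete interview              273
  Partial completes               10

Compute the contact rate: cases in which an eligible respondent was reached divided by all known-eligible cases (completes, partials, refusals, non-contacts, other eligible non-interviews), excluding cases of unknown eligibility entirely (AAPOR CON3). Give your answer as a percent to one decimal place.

74.2%

Numerator → 273 + 10 + 276 + 51 = 610
Denom → 273 + 10 + 276 + 212 + 51 = 822
CON3 = 610 / 822 = 0.7421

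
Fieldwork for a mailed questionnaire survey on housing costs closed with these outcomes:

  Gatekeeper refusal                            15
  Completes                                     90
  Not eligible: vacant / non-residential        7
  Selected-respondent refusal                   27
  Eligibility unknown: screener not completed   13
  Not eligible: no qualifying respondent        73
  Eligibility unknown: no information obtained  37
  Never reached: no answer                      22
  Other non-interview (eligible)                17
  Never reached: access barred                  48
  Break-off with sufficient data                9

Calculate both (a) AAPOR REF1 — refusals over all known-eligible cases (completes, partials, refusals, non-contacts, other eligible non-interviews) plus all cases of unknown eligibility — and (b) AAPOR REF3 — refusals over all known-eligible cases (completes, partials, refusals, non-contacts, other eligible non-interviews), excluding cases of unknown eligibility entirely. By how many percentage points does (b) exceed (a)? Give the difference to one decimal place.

Refused = 15 + 27 = 42
No answer / not reached = 22 + 48 = 70
Unknown eligibility = 13 + 37 = 50
Ineligible = 73 + 7 = 80
Num: 42
Denominator: 90 + 9 + 42 + 70 + 17 + 50 = 278
REF1 = 42 / 278 = 0.1511
Denominator: 90 + 9 + 42 + 70 + 17 = 228
REF3 = 42 / 228 = 0.1842
Difference = 18.42 − 15.11 = 3.31 percentage points

3.3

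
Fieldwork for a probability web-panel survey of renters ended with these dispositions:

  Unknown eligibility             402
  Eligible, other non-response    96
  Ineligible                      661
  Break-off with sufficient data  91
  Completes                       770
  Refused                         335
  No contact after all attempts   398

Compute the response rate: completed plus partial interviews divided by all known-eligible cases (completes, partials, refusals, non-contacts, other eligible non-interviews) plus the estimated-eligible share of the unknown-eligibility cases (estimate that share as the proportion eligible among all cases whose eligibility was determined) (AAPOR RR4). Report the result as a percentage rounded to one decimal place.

43.5%

Numerator = 770 + 91 = 861
Determined eligible = 770 + 91 + 335 + 398 + 96 = 1690
e = 1690 / (1690 + 661) = 1690 / 2351 = 0.7188
Eligible share of unknowns = 0.7188 × 402 = 288.96
Denom = 1690 + 288.96 = 1978.96
RR4 = 861 / 1978.96 = 0.4351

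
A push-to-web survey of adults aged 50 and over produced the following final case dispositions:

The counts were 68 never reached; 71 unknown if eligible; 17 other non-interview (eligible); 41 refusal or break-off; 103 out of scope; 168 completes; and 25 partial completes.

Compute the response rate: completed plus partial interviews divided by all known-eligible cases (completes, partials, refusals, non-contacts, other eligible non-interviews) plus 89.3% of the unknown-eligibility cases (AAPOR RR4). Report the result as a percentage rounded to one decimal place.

Top: 168 + 25 = 193
Determined eligible: 168 + 25 + 41 + 68 + 17 = 319
e × U: 0.8930 × 71 = 63.40
Denominator: 319 + 63.40 = 382.40
RR4 = 193 / 382.40 = 0.5047

50.5%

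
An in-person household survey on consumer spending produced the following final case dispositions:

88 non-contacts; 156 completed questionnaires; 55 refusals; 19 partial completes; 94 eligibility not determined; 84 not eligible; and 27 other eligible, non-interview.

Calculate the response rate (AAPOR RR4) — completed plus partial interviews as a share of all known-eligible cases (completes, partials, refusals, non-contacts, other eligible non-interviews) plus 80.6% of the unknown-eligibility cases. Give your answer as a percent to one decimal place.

Numerator = 156 + 19 = 175
Known eligible = 156 + 19 + 55 + 88 + 27 = 345
Eligible share of unknowns = 0.8060 × 94 = 75.76
Denom = 345 + 75.76 = 420.76
RR4 = 175 / 420.76 = 0.4159

41.6%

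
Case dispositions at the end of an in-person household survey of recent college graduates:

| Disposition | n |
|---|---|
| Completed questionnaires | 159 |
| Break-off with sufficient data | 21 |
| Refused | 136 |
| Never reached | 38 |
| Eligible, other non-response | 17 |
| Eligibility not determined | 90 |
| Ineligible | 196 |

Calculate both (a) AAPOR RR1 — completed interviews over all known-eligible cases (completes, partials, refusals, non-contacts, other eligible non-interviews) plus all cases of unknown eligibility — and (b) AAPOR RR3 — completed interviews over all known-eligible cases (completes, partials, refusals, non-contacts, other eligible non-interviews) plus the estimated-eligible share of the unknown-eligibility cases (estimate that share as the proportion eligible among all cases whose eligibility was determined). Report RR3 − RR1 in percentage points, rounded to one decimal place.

Num → 159
Denominator → 159 + 21 + 136 + 38 + 17 + 90 = 461
RR1 = 159 / 461 = 0.3449
Known eligible → 159 + 21 + 136 + 38 + 17 = 371
e = 371 / (371 + 196) = 371 / 567 = 0.6543
Estimated eligible among unknowns → 0.6543 × 90 = 58.89
Denominator → 371 + 58.89 = 429.89
RR3 = 159 / 429.89 = 0.3699
Difference = 36.99 − 34.49 = 2.50 percentage points

2.5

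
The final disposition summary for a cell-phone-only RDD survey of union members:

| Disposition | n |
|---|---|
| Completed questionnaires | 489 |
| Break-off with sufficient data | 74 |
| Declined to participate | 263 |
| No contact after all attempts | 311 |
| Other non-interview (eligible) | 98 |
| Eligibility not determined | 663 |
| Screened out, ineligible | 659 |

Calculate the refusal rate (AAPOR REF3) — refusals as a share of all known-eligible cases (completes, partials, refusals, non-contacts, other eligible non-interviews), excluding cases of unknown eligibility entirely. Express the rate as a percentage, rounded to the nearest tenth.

21.3%

Top: 263
Denominator: 489 + 74 + 263 + 311 + 98 = 1235
REF3 = 263 / 1235 = 0.2130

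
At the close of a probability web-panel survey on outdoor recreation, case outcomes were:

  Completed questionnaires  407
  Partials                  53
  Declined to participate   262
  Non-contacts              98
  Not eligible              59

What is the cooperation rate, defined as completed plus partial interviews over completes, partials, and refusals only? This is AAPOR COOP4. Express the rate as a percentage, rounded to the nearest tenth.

Numerator → 407 + 53 = 460
Denom → 407 + 53 + 262 = 722
COOP4 = 460 / 722 = 0.6371

63.7%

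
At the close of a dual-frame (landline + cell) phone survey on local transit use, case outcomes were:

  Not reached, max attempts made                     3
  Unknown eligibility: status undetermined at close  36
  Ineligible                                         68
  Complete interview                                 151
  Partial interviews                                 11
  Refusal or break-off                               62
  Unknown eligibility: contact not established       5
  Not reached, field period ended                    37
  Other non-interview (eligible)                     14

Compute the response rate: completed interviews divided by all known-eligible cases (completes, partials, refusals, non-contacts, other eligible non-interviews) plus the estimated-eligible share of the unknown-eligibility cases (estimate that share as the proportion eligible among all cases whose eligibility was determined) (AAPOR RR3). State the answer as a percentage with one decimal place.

48.6%

Non-contacts = 37 + 3 = 40
Undetermined eligibility = 5 + 36 = 41
Top = 151
Eligible (known) = 151 + 11 + 62 + 40 + 14 = 278
e = 278 / (278 + 68) = 278 / 346 = 0.8035
e × U = 0.8035 × 41 = 32.94
Denominator = 278 + 32.94 = 310.94
RR3 = 151 / 310.94 = 0.4856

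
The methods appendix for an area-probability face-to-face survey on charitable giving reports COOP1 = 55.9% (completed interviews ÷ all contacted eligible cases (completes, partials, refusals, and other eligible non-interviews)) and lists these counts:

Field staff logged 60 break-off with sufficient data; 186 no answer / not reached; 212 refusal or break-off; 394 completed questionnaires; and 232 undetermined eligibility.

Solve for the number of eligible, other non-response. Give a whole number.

39

COOP1 = 394 / D = 0.559
D = 394 / 0.559 = 704.8
Other denominator terms total 666
eligible, other non-response = 704.8 − 666 ≈ 39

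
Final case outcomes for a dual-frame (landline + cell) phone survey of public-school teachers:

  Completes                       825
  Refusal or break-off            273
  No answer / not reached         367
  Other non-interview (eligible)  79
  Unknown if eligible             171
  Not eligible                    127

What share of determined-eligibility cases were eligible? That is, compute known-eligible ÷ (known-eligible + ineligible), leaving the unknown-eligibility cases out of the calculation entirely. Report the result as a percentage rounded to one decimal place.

Eligible (known) = 825 + 273 + 367 + 79 = 1544
e = 1544 / (1544 + 127) = 1544 / 1671 = 0.9240

92.4%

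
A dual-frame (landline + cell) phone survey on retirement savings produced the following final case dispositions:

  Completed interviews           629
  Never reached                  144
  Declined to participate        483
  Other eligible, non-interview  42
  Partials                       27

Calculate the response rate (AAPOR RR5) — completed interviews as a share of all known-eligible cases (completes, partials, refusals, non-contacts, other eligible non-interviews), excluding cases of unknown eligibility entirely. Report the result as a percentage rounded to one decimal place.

47.5%

Numerator = 629
Denominator = 629 + 27 + 483 + 144 + 42 = 1325
RR5 = 629 / 1325 = 0.4747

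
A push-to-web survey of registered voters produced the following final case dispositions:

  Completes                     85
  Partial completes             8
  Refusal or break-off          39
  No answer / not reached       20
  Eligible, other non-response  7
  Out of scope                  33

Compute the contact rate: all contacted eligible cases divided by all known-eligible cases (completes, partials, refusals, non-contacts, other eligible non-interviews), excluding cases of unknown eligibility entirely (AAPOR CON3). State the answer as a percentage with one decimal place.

87.4%

Numerator → 85 + 8 + 39 + 7 = 139
Base → 85 + 8 + 39 + 20 + 7 = 159
CON3 = 139 / 159 = 0.8742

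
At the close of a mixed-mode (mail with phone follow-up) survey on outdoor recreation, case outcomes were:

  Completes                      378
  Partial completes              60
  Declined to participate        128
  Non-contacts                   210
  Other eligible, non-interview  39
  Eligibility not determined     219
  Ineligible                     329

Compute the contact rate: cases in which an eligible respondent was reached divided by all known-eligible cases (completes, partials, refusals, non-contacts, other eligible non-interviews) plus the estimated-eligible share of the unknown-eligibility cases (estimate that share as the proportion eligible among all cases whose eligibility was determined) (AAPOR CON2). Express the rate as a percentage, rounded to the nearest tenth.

62.3%

Top: 378 + 60 + 128 + 39 = 605
Eligible (known): 378 + 60 + 128 + 210 + 39 = 815
e = 815 / (815 + 329) = 815 / 1144 = 0.7124
Eligible share of unknowns: 0.7124 × 219 = 156.02
Denom: 815 + 156.02 = 971.02
CON2 = 605 / 971.02 = 0.6231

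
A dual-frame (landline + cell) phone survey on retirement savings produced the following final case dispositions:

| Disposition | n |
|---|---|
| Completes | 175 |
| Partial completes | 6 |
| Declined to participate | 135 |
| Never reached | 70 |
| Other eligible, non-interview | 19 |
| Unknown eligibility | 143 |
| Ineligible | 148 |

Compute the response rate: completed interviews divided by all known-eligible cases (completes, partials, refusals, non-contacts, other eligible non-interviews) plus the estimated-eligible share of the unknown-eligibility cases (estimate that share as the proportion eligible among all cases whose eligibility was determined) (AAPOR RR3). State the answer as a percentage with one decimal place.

Num → 175
Known eligible → 175 + 6 + 135 + 70 + 19 = 405
e = 405 / (405 + 148) = 405 / 553 = 0.7324
Eligible share of unknowns → 0.7324 × 143 = 104.73
Base → 405 + 104.73 = 509.73
RR3 = 175 / 509.73 = 0.3433

34.3%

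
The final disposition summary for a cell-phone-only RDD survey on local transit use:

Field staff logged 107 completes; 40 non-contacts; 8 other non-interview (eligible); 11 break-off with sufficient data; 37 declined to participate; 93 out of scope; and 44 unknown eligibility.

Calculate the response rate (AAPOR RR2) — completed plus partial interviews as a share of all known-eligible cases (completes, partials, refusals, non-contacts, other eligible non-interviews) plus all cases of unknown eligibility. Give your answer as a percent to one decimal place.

47.8%

Top → 107 + 11 = 118
Denom → 107 + 11 + 37 + 40 + 8 + 44 = 247
RR2 = 118 / 247 = 0.4777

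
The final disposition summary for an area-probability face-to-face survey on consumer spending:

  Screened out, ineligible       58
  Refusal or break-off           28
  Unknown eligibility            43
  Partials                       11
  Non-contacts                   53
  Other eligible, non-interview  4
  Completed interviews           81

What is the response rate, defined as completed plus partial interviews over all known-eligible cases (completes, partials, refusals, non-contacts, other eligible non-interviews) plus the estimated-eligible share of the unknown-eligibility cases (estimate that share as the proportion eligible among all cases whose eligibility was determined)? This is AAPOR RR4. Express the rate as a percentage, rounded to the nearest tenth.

Numerator: 81 + 11 = 92
Eligible (known): 81 + 11 + 28 + 53 + 4 = 177
e = 177 / (177 + 58) = 177 / 235 = 0.7532
Estimated eligible among unknowns: 0.7532 × 43 = 32.39
Base: 177 + 32.39 = 209.39
RR4 = 92 / 209.39 = 0.4394

43.9%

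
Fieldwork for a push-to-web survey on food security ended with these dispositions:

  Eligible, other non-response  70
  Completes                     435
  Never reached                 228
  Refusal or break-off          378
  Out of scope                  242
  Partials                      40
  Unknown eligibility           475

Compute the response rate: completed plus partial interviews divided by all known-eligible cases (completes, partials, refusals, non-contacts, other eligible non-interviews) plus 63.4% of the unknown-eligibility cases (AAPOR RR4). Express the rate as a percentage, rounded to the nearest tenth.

Num: 435 + 40 = 475
Determined eligible: 435 + 40 + 378 + 228 + 70 = 1151
Eligible share of unknowns: 0.6340 × 475 = 301.15
Denominator: 1151 + 301.15 = 1452.15
RR4 = 475 / 1452.15 = 0.3271

32.7%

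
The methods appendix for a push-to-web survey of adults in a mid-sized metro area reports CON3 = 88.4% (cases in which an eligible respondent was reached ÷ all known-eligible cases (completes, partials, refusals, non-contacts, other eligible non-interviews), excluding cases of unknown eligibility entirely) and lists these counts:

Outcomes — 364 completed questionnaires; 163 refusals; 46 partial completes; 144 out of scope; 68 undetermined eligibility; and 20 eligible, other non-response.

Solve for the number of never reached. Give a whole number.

78

Top = 364 + 46 + 163 + 20 = 593
CON3 = 593 / D = 0.884
D = 593 / 0.884 = 670.8
Remaining denominator categories sum to 593
never reached = 670.8 − 593 ≈ 78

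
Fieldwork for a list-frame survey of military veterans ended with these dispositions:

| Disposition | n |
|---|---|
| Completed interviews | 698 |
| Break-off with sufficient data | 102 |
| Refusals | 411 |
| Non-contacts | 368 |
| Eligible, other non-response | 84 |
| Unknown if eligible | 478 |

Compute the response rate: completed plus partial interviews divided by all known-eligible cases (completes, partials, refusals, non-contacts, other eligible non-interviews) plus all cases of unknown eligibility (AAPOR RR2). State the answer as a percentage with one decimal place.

37.4%

Numerator: 698 + 102 = 800
Base: 698 + 102 + 411 + 368 + 84 + 478 = 2141
RR2 = 800 / 2141 = 0.3737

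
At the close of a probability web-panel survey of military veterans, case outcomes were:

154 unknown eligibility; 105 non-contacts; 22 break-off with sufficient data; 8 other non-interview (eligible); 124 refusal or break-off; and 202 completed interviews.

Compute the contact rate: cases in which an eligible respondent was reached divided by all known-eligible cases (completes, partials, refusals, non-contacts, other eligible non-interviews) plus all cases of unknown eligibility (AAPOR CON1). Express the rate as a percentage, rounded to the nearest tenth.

57.9%

Numerator = 202 + 22 + 124 + 8 = 356
Denominator = 202 + 22 + 124 + 105 + 8 + 154 = 615
CON1 = 356 / 615 = 0.5789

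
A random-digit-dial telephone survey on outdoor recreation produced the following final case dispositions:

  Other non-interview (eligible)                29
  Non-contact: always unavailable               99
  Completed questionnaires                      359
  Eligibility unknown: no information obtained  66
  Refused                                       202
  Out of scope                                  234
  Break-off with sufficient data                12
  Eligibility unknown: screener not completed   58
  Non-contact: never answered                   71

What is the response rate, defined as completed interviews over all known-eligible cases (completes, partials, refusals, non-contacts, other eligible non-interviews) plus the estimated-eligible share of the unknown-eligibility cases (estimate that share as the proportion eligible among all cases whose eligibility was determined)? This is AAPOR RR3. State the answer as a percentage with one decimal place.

No contact after all attempts = 71 + 99 = 170
Eligibility not determined = 58 + 66 = 124
Top = 359
Eligible (known) = 359 + 12 + 202 + 170 + 29 = 772
e = 772 / (772 + 234) = 772 / 1006 = 0.7674
e × U = 0.7674 × 124 = 95.16
Base = 772 + 95.16 = 867.16
RR3 = 359 / 867.16 = 0.4140

41.4%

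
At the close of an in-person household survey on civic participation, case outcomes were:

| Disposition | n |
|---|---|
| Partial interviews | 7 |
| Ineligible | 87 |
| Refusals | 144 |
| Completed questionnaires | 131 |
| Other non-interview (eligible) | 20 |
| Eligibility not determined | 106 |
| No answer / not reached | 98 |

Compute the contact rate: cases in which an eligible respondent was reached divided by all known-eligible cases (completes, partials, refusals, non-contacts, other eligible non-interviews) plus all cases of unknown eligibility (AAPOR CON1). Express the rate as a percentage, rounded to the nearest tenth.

59.7%

Numerator → 131 + 7 + 144 + 20 = 302
Base → 131 + 7 + 144 + 98 + 20 + 106 = 506
CON1 = 302 / 506 = 0.5968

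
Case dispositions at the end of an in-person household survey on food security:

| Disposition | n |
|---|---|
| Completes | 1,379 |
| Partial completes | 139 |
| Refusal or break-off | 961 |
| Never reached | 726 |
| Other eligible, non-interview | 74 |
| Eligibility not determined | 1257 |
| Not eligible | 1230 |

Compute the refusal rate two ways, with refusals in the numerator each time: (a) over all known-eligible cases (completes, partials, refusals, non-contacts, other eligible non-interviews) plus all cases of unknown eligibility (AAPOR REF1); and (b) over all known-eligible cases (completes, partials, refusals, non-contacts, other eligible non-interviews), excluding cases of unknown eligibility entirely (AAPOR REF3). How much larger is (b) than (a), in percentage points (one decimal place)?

Top = 961
Denominator = 1379 + 139 + 961 + 726 + 74 + 1257 = 4536
REF1 = 961 / 4536 = 0.2119
Denominator = 1379 + 139 + 961 + 726 + 74 = 3279
REF3 = 961 / 3279 = 0.2931
Difference = 29.31 − 21.19 = 8.12 percentage points

8.1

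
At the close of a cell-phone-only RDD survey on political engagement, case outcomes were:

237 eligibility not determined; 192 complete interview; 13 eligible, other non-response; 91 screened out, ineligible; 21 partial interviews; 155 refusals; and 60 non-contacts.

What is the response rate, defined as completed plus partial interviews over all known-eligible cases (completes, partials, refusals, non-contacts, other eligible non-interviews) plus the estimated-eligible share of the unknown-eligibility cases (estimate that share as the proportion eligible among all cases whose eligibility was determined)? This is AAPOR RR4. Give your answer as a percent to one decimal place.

33.4%

Top → 192 + 21 = 213
Known eligible → 192 + 21 + 155 + 60 + 13 = 441
e = 441 / (441 + 91) = 441 / 532 = 0.8289
e × U → 0.8289 × 237 = 196.45
Base → 441 + 196.45 = 637.45
RR4 = 213 / 637.45 = 0.3341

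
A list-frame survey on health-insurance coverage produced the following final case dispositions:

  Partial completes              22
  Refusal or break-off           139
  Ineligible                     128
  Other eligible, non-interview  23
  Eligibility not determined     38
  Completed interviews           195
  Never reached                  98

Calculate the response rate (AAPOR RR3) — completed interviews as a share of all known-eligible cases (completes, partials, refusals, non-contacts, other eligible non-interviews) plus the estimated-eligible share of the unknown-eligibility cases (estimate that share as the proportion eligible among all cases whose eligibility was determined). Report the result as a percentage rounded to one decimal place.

38.5%

Num = 195
Eligible (known) = 195 + 22 + 139 + 98 + 23 = 477
e = 477 / (477 + 128) = 477 / 605 = 0.7884
e × U = 0.7884 × 38 = 29.96
Denom = 477 + 29.96 = 506.96
RR3 = 195 / 506.96 = 0.3846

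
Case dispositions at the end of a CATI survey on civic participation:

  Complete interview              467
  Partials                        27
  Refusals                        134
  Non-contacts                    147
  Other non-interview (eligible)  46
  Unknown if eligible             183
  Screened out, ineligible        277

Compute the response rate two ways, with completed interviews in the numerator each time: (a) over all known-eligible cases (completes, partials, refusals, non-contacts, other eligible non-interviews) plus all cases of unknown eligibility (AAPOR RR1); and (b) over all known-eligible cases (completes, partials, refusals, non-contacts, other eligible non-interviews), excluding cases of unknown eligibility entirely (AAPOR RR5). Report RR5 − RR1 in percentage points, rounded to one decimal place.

Num → 467
Denom → 467 + 27 + 134 + 147 + 46 + 183 = 1004
RR1 = 467 / 1004 = 0.4651
Denom → 467 + 27 + 134 + 147 + 46 = 821
RR5 = 467 / 821 = 0.5688
Difference = 56.88 − 46.51 = 10.37 percentage points

10.4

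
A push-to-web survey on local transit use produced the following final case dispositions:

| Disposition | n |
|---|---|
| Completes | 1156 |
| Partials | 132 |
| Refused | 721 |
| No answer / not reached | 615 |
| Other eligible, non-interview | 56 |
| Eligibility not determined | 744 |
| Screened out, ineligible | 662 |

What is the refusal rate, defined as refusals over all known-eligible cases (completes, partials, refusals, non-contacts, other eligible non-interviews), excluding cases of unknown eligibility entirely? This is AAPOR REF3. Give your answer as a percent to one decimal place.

26.9%

Numerator: 721
Denom: 1156 + 132 + 721 + 615 + 56 = 2680
REF3 = 721 / 2680 = 0.2690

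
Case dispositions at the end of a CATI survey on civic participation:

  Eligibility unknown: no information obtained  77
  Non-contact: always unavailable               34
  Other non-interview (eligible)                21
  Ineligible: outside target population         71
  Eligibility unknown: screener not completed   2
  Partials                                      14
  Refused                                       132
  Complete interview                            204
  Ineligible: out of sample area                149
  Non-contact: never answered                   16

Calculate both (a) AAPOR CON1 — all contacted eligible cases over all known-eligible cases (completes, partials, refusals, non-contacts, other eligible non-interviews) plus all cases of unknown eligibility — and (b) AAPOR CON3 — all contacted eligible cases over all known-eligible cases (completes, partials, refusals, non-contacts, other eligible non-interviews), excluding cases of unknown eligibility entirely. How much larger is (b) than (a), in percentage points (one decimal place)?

13.9

Non-contacts = 16 + 34 = 50
Eligibility not determined = 2 + 77 = 79
Screened out, ineligible = 71 + 149 = 220
Numerator: 204 + 14 + 132 + 21 = 371
Base: 204 + 14 + 132 + 50 + 21 + 79 = 500
CON1 = 371 / 500 = 0.7420
Base: 204 + 14 + 132 + 50 + 21 = 421
CON3 = 371 / 421 = 0.8812
Difference = 88.12 − 74.20 = 13.92 percentage points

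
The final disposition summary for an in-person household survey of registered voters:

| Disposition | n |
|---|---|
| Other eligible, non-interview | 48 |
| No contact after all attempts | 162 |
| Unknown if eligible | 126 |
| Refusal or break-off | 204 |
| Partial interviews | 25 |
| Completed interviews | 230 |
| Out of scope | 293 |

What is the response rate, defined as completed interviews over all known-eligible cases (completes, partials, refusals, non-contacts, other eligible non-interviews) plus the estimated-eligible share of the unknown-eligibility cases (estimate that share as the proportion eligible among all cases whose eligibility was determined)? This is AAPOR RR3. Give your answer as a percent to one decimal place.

Top: 230
Eligible (known): 230 + 25 + 204 + 162 + 48 = 669
e = 669 / (669 + 293) = 669 / 962 = 0.6954
Estimated eligible among unknowns: 0.6954 × 126 = 87.62
Denominator: 669 + 87.62 = 756.62
RR3 = 230 / 756.62 = 0.3040

30.4%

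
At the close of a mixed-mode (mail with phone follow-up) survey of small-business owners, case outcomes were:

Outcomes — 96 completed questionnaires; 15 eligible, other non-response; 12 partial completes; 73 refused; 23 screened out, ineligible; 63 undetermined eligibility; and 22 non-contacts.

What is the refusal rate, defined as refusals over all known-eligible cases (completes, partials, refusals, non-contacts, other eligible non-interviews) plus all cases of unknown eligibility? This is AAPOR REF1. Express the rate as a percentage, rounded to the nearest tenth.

Numerator = 73
Denominator = 96 + 12 + 73 + 22 + 15 + 63 = 281
REF1 = 73 / 281 = 0.2598

26.0%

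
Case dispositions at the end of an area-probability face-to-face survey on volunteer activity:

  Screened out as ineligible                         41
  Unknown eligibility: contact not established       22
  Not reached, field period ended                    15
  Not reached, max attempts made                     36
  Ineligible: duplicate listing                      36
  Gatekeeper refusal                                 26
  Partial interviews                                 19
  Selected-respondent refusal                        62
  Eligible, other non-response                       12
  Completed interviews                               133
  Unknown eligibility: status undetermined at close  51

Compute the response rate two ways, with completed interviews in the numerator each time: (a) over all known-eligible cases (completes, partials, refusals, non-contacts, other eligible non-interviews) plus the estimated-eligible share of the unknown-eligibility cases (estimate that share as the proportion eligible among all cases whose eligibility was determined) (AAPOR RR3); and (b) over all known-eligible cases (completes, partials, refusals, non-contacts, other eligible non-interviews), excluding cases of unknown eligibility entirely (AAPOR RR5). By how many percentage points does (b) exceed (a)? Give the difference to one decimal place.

Refusals = 26 + 62 = 88
Non-contacts = 15 + 36 = 51
Unknown if eligible = 22 + 51 = 73
Out of scope = 41 + 36 = 77
Top = 133
Eligible (known) = 133 + 19 + 88 + 51 + 12 = 303
e = 303 / (303 + 77) = 303 / 380 = 0.7974
e × U = 0.7974 × 73 = 58.21
Denom = 303 + 58.21 = 361.21
RR3 = 133 / 361.21 = 0.3682
Denom = 133 + 19 + 88 + 51 + 12 = 303
RR5 = 133 / 303 = 0.4389
Difference = 43.89 − 36.82 = 7.07 percentage points

7.1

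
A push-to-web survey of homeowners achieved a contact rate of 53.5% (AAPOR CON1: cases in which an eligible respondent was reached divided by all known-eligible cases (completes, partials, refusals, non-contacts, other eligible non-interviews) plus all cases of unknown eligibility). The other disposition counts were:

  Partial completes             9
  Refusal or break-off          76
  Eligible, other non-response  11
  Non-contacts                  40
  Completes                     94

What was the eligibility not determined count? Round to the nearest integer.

125

Num → 94 + 9 + 76 + 11 = 190
CON1 = 190 / D = 0.535
D = 190 / 0.535 = 355.1
Rest of base = 230
eligibility not determined = 355.1 − 230 ≈ 125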